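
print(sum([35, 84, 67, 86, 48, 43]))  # 363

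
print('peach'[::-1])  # hcaep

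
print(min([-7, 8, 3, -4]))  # -7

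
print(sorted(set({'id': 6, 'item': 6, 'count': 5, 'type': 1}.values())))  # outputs [1, 5, 6]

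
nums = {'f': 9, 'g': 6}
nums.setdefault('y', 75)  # 75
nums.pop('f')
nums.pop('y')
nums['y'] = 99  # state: {'g': 6, 'y': 99}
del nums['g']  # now {'y': 99}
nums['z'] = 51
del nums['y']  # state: {'z': 51}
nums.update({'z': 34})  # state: {'z': 34}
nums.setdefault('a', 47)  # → 47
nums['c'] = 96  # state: {'z': 34, 'a': 47, 'c': 96}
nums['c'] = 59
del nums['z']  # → {'a': 47, 'c': 59}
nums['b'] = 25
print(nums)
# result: {'a': 47, 'c': 59, 'b': 25}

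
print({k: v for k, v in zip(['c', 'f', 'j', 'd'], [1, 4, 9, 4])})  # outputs {'c': 1, 'f': 4, 'j': 9, 'd': 4}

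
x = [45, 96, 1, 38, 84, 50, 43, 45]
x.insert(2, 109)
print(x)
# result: [45, 96, 109, 1, 38, 84, 50, 43, 45]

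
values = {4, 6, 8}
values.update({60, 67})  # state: {4, 6, 8, 60, 67}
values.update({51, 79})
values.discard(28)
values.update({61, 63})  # {4, 6, 8, 51, 60, 61, 63, 67, 79}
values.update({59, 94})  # {4, 6, 8, 51, 59, 60, 61, 63, 67, 79, 94}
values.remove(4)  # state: {6, 8, 51, 59, 60, 61, 63, 67, 79, 94}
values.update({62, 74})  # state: {6, 8, 51, 59, 60, 61, 62, 63, 67, 74, 79, 94}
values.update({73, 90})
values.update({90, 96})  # {6, 8, 51, 59, 60, 61, 62, 63, 67, 73, 74, 79, 90, 94, 96}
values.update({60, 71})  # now {6, 8, 51, 59, 60, 61, 62, 63, 67, 71, 73, 74, 79, 90, 94, 96}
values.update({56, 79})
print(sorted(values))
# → [6, 8, 51, 56, 59, 60, 61, 62, 63, 67, 71, 73, 74, 79, 90, 94, 96]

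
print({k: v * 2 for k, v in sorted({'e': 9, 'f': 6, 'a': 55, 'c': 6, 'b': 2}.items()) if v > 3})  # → {'a': 110, 'c': 12, 'e': 18, 'f': 12}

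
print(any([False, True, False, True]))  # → True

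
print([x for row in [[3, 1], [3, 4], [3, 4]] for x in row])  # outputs [3, 1, 3, 4, 3, 4]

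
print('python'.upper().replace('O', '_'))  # PYTH_N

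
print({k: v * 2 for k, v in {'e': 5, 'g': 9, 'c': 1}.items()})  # {'e': 10, 'g': 18, 'c': 2}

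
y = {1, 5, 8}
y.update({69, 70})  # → {1, 5, 8, 69, 70}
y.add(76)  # {1, 5, 8, 69, 70, 76}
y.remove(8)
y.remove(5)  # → {1, 69, 70, 76}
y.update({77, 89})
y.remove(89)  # {1, 69, 70, 76, 77}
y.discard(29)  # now {1, 69, 70, 76, 77}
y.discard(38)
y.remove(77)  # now {1, 69, 70, 76}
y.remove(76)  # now {1, 69, 70}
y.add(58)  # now {1, 58, 69, 70}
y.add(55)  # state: {1, 55, 58, 69, 70}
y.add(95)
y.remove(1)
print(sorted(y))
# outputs [55, 58, 69, 70, 95]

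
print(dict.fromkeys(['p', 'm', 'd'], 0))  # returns {'p': 0, 'm': 0, 'd': 0}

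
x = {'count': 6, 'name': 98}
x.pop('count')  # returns 6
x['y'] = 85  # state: {'name': 98, 'y': 85}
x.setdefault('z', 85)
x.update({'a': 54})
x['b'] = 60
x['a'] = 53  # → {'name': 98, 'y': 85, 'z': 85, 'a': 53, 'b': 60}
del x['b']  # {'name': 98, 'y': 85, 'z': 85, 'a': 53}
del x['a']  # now {'name': 98, 'y': 85, 'z': 85}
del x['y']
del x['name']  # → {'z': 85}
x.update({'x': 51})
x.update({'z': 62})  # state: {'z': 62, 'x': 51}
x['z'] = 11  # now {'z': 11, 'x': 51}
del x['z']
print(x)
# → {'x': 51}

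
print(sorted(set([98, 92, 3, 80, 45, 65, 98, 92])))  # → [3, 45, 65, 80, 92, 98]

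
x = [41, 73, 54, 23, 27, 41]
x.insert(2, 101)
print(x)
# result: [41, 73, 101, 54, 23, 27, 41]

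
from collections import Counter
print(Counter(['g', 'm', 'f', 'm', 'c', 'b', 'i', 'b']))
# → Counter({'m': 2, 'b': 2, 'g': 1, 'f': 1, 'c': 1, 'i': 1})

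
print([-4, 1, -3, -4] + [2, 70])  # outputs [-4, 1, -3, -4, 2, 70]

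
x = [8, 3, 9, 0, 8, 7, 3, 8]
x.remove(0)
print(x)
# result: [8, 3, 9, 8, 7, 3, 8]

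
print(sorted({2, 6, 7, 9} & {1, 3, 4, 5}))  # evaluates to []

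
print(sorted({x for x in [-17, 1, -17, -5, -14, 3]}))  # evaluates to [-17, -14, -5, 1, 3]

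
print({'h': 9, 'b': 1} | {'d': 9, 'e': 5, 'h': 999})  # {'h': 999, 'b': 1, 'd': 9, 'e': 5}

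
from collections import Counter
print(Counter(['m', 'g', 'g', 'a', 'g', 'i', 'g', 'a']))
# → Counter({'g': 4, 'a': 2, 'm': 1, 'i': 1})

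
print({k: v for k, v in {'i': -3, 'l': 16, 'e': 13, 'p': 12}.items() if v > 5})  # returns {'l': 16, 'e': 13, 'p': 12}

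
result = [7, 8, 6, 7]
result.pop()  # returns 7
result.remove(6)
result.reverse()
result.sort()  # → [7, 8]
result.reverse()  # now [8, 7]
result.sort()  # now [7, 8]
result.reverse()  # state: [8, 7]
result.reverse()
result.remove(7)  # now [8]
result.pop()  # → 8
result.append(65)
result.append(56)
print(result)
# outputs [65, 56]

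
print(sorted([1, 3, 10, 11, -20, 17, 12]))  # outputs [-20, 1, 3, 10, 11, 12, 17]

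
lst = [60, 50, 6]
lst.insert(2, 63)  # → [60, 50, 63, 6]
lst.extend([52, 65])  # [60, 50, 63, 6, 52, 65]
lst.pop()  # 65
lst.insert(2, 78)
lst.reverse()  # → [52, 6, 63, 78, 50, 60]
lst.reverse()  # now [60, 50, 78, 63, 6, 52]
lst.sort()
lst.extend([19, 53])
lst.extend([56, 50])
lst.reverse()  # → [50, 56, 53, 19, 78, 63, 60, 52, 50, 6]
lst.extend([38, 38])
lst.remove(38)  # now [50, 56, 53, 19, 78, 63, 60, 52, 50, 6, 38]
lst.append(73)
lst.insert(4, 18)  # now [50, 56, 53, 19, 18, 78, 63, 60, 52, 50, 6, 38, 73]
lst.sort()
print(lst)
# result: [6, 18, 19, 38, 50, 50, 52, 53, 56, 60, 63, 73, 78]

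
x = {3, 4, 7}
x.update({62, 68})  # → {3, 4, 7, 62, 68}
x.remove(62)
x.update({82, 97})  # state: {3, 4, 7, 68, 82, 97}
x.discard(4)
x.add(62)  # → {3, 7, 62, 68, 82, 97}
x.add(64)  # {3, 7, 62, 64, 68, 82, 97}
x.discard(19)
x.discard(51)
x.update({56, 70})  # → {3, 7, 56, 62, 64, 68, 70, 82, 97}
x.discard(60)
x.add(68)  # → {3, 7, 56, 62, 64, 68, 70, 82, 97}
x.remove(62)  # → {3, 7, 56, 64, 68, 70, 82, 97}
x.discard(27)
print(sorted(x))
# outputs [3, 7, 56, 64, 68, 70, 82, 97]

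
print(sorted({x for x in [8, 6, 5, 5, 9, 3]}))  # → [3, 5, 6, 8, 9]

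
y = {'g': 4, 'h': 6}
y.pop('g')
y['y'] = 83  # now {'h': 6, 'y': 83}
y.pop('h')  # 6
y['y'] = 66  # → {'y': 66}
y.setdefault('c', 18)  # 18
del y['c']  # {'y': 66}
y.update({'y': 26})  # {'y': 26}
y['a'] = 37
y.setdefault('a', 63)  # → 37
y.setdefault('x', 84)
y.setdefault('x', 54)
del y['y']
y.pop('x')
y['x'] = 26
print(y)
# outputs {'a': 37, 'x': 26}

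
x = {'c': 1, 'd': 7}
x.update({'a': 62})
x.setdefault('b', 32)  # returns 32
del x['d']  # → {'c': 1, 'a': 62, 'b': 32}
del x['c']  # {'a': 62, 'b': 32}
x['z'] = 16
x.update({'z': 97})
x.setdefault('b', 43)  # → 32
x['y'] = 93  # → {'a': 62, 'b': 32, 'z': 97, 'y': 93}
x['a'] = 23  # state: {'a': 23, 'b': 32, 'z': 97, 'y': 93}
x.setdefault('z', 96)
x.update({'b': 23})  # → {'a': 23, 'b': 23, 'z': 97, 'y': 93}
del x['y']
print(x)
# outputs {'a': 23, 'b': 23, 'z': 97}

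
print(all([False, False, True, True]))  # False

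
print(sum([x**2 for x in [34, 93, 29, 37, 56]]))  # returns 15151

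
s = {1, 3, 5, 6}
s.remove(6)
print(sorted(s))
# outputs [1, 3, 5]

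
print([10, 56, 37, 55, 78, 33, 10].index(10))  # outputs 0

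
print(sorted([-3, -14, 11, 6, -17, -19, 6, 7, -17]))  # [-19, -17, -17, -14, -3, 6, 6, 7, 11]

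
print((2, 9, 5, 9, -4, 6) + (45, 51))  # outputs (2, 9, 5, 9, -4, 6, 45, 51)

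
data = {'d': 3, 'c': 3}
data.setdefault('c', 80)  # 3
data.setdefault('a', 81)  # 81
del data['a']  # {'d': 3, 'c': 3}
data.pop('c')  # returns 3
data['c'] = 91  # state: {'d': 3, 'c': 91}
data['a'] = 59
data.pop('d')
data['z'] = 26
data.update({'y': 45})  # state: {'c': 91, 'a': 59, 'z': 26, 'y': 45}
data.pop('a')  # 59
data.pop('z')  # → 26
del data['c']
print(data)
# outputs {'y': 45}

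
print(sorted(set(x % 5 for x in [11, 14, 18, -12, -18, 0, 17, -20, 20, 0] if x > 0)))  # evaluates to [0, 1, 2, 3, 4]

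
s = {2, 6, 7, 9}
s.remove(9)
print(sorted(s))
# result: [2, 6, 7]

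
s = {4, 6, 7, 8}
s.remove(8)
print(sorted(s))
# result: [4, 6, 7]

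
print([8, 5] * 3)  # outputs [8, 5, 8, 5, 8, 5]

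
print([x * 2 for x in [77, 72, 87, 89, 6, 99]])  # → [154, 144, 174, 178, 12, 198]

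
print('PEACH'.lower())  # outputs peach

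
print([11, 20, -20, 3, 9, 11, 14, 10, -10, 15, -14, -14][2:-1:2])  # [-20, 9, 14, -10, -14]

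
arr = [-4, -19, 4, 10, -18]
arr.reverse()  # [-18, 10, 4, -19, -4]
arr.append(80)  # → [-18, 10, 4, -19, -4, 80]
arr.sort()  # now [-19, -18, -4, 4, 10, 80]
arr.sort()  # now [-19, -18, -4, 4, 10, 80]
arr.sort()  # [-19, -18, -4, 4, 10, 80]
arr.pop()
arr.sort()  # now [-19, -18, -4, 4, 10]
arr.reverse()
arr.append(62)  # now [10, 4, -4, -18, -19, 62]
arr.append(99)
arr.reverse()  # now [99, 62, -19, -18, -4, 4, 10]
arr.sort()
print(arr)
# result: [-19, -18, -4, 4, 10, 62, 99]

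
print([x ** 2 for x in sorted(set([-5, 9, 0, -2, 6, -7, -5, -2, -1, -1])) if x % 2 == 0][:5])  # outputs [4, 0, 36]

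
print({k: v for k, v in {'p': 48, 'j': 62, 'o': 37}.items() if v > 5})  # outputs {'p': 48, 'j': 62, 'o': 37}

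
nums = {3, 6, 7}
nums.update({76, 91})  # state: {3, 6, 7, 76, 91}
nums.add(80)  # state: {3, 6, 7, 76, 80, 91}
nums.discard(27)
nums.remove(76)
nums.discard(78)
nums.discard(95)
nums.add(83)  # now {3, 6, 7, 80, 83, 91}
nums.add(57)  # {3, 6, 7, 57, 80, 83, 91}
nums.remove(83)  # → {3, 6, 7, 57, 80, 91}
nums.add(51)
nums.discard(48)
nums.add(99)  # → {3, 6, 7, 51, 57, 80, 91, 99}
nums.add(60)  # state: {3, 6, 7, 51, 57, 60, 80, 91, 99}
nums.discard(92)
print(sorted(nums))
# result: [3, 6, 7, 51, 57, 60, 80, 91, 99]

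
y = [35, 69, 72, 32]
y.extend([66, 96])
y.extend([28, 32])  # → [35, 69, 72, 32, 66, 96, 28, 32]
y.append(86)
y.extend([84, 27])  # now [35, 69, 72, 32, 66, 96, 28, 32, 86, 84, 27]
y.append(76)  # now [35, 69, 72, 32, 66, 96, 28, 32, 86, 84, 27, 76]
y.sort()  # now [27, 28, 32, 32, 35, 66, 69, 72, 76, 84, 86, 96]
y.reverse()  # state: [96, 86, 84, 76, 72, 69, 66, 35, 32, 32, 28, 27]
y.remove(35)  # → [96, 86, 84, 76, 72, 69, 66, 32, 32, 28, 27]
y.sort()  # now [27, 28, 32, 32, 66, 69, 72, 76, 84, 86, 96]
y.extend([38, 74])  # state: [27, 28, 32, 32, 66, 69, 72, 76, 84, 86, 96, 38, 74]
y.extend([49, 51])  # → [27, 28, 32, 32, 66, 69, 72, 76, 84, 86, 96, 38, 74, 49, 51]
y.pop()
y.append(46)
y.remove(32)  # [27, 28, 32, 66, 69, 72, 76, 84, 86, 96, 38, 74, 49, 46]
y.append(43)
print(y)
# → [27, 28, 32, 66, 69, 72, 76, 84, 86, 96, 38, 74, 49, 46, 43]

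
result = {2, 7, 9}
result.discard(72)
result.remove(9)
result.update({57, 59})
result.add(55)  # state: {2, 7, 55, 57, 59}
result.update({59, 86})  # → {2, 7, 55, 57, 59, 86}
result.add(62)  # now {2, 7, 55, 57, 59, 62, 86}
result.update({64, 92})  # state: {2, 7, 55, 57, 59, 62, 64, 86, 92}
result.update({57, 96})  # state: {2, 7, 55, 57, 59, 62, 64, 86, 92, 96}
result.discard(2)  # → {7, 55, 57, 59, 62, 64, 86, 92, 96}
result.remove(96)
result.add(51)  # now {7, 51, 55, 57, 59, 62, 64, 86, 92}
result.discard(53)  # {7, 51, 55, 57, 59, 62, 64, 86, 92}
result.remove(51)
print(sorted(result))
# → [7, 55, 57, 59, 62, 64, 86, 92]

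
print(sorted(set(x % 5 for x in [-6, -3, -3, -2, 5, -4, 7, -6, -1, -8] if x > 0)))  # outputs [0, 2]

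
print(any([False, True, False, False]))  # True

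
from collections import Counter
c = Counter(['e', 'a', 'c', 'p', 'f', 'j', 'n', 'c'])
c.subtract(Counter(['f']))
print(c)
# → Counter({'c': 2, 'e': 1, 'a': 1, 'p': 1, 'j': 1, 'n': 1, 'f': 0})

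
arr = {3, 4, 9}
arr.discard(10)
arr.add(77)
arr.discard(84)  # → {3, 4, 9, 77}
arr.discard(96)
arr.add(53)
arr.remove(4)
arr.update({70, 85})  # {3, 9, 53, 70, 77, 85}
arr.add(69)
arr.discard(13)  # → {3, 9, 53, 69, 70, 77, 85}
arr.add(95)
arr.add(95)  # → {3, 9, 53, 69, 70, 77, 85, 95}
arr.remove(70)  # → {3, 9, 53, 69, 77, 85, 95}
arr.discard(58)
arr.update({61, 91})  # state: {3, 9, 53, 61, 69, 77, 85, 91, 95}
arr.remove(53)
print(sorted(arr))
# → [3, 9, 61, 69, 77, 85, 91, 95]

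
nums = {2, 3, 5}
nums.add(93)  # {2, 3, 5, 93}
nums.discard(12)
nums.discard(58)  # {2, 3, 5, 93}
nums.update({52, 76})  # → {2, 3, 5, 52, 76, 93}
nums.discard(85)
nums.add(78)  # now {2, 3, 5, 52, 76, 78, 93}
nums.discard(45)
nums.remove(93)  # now {2, 3, 5, 52, 76, 78}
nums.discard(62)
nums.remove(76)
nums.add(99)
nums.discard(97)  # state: {2, 3, 5, 52, 78, 99}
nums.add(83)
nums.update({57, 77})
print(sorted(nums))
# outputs [2, 3, 5, 52, 57, 77, 78, 83, 99]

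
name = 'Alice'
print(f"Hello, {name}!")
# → Hello, Alice!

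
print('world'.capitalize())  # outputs World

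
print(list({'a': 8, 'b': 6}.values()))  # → [8, 6]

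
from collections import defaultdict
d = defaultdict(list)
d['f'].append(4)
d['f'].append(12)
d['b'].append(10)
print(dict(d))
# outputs {'f': [4, 12], 'b': [10]}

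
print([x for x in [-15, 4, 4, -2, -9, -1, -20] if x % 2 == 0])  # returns [4, 4, -2, -20]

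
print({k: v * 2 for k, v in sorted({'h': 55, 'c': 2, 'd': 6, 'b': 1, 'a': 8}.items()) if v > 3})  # {'a': 16, 'd': 12, 'h': 110}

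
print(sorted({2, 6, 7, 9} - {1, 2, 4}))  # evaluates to [6, 7, 9]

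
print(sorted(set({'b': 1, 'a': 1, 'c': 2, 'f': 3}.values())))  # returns [1, 2, 3]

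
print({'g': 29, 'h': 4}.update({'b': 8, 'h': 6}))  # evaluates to None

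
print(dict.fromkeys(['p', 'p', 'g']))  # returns {'p': None, 'g': None}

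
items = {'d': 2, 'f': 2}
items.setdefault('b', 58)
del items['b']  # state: {'d': 2, 'f': 2}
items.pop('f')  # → 2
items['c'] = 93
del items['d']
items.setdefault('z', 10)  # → 10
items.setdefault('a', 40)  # 40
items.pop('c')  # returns 93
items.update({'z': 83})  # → {'z': 83, 'a': 40}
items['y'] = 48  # {'z': 83, 'a': 40, 'y': 48}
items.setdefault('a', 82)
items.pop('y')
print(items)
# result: {'z': 83, 'a': 40}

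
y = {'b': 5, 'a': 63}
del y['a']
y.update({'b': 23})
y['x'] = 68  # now {'b': 23, 'x': 68}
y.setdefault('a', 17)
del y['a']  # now {'b': 23, 'x': 68}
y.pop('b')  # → 23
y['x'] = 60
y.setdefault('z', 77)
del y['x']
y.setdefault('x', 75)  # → 75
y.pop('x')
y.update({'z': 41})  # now {'z': 41}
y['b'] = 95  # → {'z': 41, 'b': 95}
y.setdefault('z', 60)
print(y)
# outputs {'z': 41, 'b': 95}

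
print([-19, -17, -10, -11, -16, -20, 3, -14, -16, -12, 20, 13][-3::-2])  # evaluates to [-12, -14, -20, -11, -17]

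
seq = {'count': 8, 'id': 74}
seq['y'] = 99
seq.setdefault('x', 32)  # 32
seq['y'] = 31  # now {'count': 8, 'id': 74, 'y': 31, 'x': 32}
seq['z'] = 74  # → {'count': 8, 'id': 74, 'y': 31, 'x': 32, 'z': 74}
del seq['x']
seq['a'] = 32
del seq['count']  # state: {'id': 74, 'y': 31, 'z': 74, 'a': 32}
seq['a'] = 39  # {'id': 74, 'y': 31, 'z': 74, 'a': 39}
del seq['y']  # {'id': 74, 'z': 74, 'a': 39}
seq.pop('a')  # 39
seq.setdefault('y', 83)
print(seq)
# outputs {'id': 74, 'z': 74, 'y': 83}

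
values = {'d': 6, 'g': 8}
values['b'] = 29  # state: {'d': 6, 'g': 8, 'b': 29}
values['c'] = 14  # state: {'d': 6, 'g': 8, 'b': 29, 'c': 14}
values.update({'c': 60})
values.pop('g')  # 8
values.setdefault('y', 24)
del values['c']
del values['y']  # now {'d': 6, 'b': 29}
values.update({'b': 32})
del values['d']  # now {'b': 32}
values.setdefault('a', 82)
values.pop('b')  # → 32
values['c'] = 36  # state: {'a': 82, 'c': 36}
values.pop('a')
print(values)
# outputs {'c': 36}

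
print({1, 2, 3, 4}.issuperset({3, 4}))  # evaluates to True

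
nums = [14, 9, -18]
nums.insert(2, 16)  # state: [14, 9, 16, -18]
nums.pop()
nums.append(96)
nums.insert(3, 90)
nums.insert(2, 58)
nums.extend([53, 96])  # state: [14, 9, 58, 16, 90, 96, 53, 96]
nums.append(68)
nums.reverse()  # [68, 96, 53, 96, 90, 16, 58, 9, 14]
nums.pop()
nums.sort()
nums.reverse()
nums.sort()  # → [9, 16, 53, 58, 68, 90, 96, 96]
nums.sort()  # [9, 16, 53, 58, 68, 90, 96, 96]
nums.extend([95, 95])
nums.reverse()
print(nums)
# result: [95, 95, 96, 96, 90, 68, 58, 53, 16, 9]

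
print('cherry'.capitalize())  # Cherry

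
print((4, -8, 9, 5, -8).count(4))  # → 1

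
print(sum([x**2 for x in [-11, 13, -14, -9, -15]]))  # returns 792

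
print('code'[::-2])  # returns eo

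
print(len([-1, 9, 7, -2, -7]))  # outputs 5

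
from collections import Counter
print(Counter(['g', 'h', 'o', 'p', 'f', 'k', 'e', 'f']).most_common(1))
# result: [('f', 2)]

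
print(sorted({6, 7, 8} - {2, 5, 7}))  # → [6, 8]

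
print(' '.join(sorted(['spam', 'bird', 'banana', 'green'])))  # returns banana bird green spam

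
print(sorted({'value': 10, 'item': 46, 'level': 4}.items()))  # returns [('item', 46), ('level', 4), ('value', 10)]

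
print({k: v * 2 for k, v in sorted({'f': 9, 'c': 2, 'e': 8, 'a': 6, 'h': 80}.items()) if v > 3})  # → {'a': 12, 'e': 16, 'f': 18, 'h': 160}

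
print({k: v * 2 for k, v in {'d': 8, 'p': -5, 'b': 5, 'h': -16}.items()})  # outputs {'d': 16, 'p': -10, 'b': 10, 'h': -32}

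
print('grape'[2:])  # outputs ape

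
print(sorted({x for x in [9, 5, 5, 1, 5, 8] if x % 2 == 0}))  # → [8]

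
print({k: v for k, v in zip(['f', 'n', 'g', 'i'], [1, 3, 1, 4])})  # {'f': 1, 'n': 3, 'g': 1, 'i': 4}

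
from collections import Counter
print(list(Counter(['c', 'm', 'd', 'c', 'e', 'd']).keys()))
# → ['c', 'm', 'd', 'e']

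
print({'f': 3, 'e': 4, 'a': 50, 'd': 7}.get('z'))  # None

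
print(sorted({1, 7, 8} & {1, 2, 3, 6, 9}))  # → [1]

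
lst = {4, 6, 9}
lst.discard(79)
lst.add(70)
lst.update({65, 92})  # {4, 6, 9, 65, 70, 92}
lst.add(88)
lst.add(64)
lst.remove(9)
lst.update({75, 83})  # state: {4, 6, 64, 65, 70, 75, 83, 88, 92}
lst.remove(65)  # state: {4, 6, 64, 70, 75, 83, 88, 92}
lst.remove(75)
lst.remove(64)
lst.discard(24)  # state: {4, 6, 70, 83, 88, 92}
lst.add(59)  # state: {4, 6, 59, 70, 83, 88, 92}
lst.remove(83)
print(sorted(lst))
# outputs [4, 6, 59, 70, 88, 92]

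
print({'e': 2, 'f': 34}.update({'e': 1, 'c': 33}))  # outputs None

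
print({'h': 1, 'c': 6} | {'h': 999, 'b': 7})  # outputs {'h': 999, 'c': 6, 'b': 7}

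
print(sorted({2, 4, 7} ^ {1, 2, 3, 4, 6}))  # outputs [1, 3, 6, 7]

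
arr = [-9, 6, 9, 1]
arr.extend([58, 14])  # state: [-9, 6, 9, 1, 58, 14]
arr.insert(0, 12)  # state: [12, -9, 6, 9, 1, 58, 14]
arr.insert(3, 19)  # [12, -9, 6, 19, 9, 1, 58, 14]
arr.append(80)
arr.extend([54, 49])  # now [12, -9, 6, 19, 9, 1, 58, 14, 80, 54, 49]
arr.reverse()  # [49, 54, 80, 14, 58, 1, 9, 19, 6, -9, 12]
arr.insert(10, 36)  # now [49, 54, 80, 14, 58, 1, 9, 19, 6, -9, 36, 12]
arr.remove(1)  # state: [49, 54, 80, 14, 58, 9, 19, 6, -9, 36, 12]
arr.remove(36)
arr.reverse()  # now [12, -9, 6, 19, 9, 58, 14, 80, 54, 49]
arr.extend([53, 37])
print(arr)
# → [12, -9, 6, 19, 9, 58, 14, 80, 54, 49, 53, 37]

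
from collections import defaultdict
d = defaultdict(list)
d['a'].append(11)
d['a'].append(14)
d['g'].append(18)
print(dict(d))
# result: {'a': [11, 14], 'g': [18]}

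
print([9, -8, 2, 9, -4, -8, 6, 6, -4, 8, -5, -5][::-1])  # [-5, -5, 8, -4, 6, 6, -8, -4, 9, 2, -8, 9]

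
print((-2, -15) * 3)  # (-2, -15, -2, -15, -2, -15)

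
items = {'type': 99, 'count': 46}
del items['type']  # {'count': 46}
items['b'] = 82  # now {'count': 46, 'b': 82}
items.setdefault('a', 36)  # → 36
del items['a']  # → {'count': 46, 'b': 82}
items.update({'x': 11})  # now {'count': 46, 'b': 82, 'x': 11}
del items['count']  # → {'b': 82, 'x': 11}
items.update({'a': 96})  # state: {'b': 82, 'x': 11, 'a': 96}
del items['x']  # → {'b': 82, 'a': 96}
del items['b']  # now {'a': 96}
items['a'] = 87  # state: {'a': 87}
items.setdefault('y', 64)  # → 64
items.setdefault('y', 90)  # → 64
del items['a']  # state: {'y': 64}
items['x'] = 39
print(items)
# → {'y': 64, 'x': 39}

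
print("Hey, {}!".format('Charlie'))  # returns Hey, Charlie!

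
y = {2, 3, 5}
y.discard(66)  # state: {2, 3, 5}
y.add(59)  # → {2, 3, 5, 59}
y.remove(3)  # {2, 5, 59}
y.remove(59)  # {2, 5}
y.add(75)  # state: {2, 5, 75}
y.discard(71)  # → {2, 5, 75}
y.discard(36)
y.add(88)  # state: {2, 5, 75, 88}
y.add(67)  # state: {2, 5, 67, 75, 88}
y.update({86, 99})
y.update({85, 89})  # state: {2, 5, 67, 75, 85, 86, 88, 89, 99}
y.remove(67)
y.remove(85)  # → {2, 5, 75, 86, 88, 89, 99}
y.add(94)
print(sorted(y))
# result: [2, 5, 75, 86, 88, 89, 94, 99]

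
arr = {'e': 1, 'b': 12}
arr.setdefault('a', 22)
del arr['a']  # {'e': 1, 'b': 12}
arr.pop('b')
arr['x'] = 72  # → {'e': 1, 'x': 72}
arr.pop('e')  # 1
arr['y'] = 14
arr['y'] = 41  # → {'x': 72, 'y': 41}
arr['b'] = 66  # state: {'x': 72, 'y': 41, 'b': 66}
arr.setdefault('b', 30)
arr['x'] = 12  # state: {'x': 12, 'y': 41, 'b': 66}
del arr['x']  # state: {'y': 41, 'b': 66}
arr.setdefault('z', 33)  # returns 33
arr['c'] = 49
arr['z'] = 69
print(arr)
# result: {'y': 41, 'b': 66, 'z': 69, 'c': 49}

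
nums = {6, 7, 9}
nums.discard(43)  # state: {6, 7, 9}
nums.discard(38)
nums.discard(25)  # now {6, 7, 9}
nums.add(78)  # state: {6, 7, 9, 78}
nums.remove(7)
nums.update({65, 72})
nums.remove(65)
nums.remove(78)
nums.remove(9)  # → {6, 72}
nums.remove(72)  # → {6}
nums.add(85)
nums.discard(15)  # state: {6, 85}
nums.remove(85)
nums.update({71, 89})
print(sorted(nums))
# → [6, 71, 89]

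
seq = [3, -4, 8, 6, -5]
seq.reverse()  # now [-5, 6, 8, -4, 3]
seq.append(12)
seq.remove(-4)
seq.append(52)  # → [-5, 6, 8, 3, 12, 52]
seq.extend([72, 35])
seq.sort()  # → [-5, 3, 6, 8, 12, 35, 52, 72]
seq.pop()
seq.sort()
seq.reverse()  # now [52, 35, 12, 8, 6, 3, -5]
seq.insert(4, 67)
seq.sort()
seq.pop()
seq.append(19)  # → [-5, 3, 6, 8, 12, 35, 52, 19]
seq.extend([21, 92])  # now [-5, 3, 6, 8, 12, 35, 52, 19, 21, 92]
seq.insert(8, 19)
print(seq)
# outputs [-5, 3, 6, 8, 12, 35, 52, 19, 19, 21, 92]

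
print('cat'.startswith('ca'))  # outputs True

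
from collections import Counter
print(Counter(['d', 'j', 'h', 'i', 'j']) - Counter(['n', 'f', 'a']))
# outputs Counter({'j': 2, 'd': 1, 'h': 1, 'i': 1})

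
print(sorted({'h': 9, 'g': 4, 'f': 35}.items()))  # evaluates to [('f', 35), ('g', 4), ('h', 9)]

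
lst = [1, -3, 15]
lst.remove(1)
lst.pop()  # 15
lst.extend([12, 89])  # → [-3, 12, 89]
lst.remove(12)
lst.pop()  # 89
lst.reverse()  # [-3]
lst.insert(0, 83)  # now [83, -3]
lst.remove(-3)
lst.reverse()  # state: [83]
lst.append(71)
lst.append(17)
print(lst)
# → [83, 71, 17]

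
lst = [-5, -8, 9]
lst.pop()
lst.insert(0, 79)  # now [79, -5, -8]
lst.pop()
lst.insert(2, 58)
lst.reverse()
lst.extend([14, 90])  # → [58, -5, 79, 14, 90]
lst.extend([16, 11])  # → [58, -5, 79, 14, 90, 16, 11]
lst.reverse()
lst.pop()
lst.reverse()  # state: [-5, 79, 14, 90, 16, 11]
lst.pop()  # 11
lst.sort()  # [-5, 14, 16, 79, 90]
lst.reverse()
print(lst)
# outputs [90, 79, 16, 14, -5]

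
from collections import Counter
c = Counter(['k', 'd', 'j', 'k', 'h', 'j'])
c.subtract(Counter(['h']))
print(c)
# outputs Counter({'k': 2, 'j': 2, 'd': 1, 'h': 0})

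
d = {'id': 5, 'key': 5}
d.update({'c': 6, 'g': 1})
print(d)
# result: {'id': 5, 'key': 5, 'c': 6, 'g': 1}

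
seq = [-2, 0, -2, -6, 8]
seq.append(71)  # [-2, 0, -2, -6, 8, 71]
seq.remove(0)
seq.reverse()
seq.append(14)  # [71, 8, -6, -2, -2, 14]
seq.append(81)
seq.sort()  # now [-6, -2, -2, 8, 14, 71, 81]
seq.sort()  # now [-6, -2, -2, 8, 14, 71, 81]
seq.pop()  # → 81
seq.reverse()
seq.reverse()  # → [-6, -2, -2, 8, 14, 71]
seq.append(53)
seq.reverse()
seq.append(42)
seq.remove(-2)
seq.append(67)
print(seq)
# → [53, 71, 14, 8, -2, -6, 42, 67]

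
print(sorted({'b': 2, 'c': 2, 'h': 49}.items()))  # [('b', 2), ('c', 2), ('h', 49)]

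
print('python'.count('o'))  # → 1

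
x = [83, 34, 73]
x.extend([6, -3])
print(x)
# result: [83, 34, 73, 6, -3]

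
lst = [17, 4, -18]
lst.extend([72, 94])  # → [17, 4, -18, 72, 94]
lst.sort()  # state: [-18, 4, 17, 72, 94]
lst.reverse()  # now [94, 72, 17, 4, -18]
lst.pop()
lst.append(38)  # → [94, 72, 17, 4, 38]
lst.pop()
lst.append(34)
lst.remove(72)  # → [94, 17, 4, 34]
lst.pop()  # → 34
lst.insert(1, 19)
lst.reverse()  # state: [4, 17, 19, 94]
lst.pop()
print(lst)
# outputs [4, 17, 19]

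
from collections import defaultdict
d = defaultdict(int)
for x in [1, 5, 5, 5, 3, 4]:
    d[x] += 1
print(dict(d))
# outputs {1: 1, 5: 3, 3: 1, 4: 1}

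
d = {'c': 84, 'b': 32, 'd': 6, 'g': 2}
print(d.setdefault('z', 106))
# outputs 106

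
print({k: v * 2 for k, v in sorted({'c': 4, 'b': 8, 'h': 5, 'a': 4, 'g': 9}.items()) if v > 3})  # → {'a': 8, 'b': 16, 'c': 8, 'g': 18, 'h': 10}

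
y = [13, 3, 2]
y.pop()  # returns 2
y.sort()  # [3, 13]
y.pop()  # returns 13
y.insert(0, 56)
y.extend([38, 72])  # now [56, 3, 38, 72]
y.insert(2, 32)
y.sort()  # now [3, 32, 38, 56, 72]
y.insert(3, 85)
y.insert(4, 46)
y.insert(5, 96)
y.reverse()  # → [72, 56, 96, 46, 85, 38, 32, 3]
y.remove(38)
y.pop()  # 3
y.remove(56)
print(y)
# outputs [72, 96, 46, 85, 32]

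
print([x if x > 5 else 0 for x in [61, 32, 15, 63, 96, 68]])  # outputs [61, 32, 15, 63, 96, 68]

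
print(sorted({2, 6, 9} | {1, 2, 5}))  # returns [1, 2, 5, 6, 9]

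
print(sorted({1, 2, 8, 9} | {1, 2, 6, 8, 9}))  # [1, 2, 6, 8, 9]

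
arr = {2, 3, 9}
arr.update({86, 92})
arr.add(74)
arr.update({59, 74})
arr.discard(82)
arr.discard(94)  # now {2, 3, 9, 59, 74, 86, 92}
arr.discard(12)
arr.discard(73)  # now {2, 3, 9, 59, 74, 86, 92}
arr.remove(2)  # {3, 9, 59, 74, 86, 92}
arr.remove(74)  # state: {3, 9, 59, 86, 92}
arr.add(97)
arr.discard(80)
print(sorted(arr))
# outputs [3, 9, 59, 86, 92, 97]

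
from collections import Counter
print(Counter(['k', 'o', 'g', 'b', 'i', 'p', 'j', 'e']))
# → Counter({'k': 1, 'o': 1, 'g': 1, 'b': 1, 'i': 1, 'p': 1, 'j': 1, 'e': 1})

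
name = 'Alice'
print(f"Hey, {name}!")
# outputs Hey, Alice!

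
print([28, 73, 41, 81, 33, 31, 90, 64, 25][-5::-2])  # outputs [33, 41, 28]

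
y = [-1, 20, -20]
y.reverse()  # [-20, 20, -1]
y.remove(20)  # [-20, -1]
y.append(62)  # [-20, -1, 62]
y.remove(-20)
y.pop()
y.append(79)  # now [-1, 79]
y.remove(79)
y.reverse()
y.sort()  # [-1]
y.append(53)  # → [-1, 53]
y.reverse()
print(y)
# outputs [53, -1]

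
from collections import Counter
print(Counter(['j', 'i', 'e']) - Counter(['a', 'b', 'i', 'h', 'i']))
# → Counter({'j': 1, 'e': 1})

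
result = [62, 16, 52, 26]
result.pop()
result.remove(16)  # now [62, 52]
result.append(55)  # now [62, 52, 55]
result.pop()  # 55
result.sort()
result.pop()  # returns 62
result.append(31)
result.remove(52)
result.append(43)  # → [31, 43]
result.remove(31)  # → [43]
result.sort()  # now [43]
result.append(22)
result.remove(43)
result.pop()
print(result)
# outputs []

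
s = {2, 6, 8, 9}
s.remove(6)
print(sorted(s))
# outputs [2, 8, 9]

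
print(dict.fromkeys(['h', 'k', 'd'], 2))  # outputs {'h': 2, 'k': 2, 'd': 2}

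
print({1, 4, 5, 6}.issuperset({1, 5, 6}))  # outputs True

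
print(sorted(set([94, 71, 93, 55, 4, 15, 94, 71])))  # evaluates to [4, 15, 55, 71, 93, 94]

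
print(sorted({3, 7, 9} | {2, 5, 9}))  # [2, 3, 5, 7, 9]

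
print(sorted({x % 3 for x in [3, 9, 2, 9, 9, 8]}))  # [0, 2]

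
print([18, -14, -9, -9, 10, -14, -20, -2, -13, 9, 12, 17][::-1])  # [17, 12, 9, -13, -2, -20, -14, 10, -9, -9, -14, 18]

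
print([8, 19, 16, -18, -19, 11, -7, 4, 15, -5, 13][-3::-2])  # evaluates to [15, -7, -19, 16, 8]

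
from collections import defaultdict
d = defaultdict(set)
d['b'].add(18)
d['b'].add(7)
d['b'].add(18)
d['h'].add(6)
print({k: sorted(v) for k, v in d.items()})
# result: {'b': [7, 18], 'h': [6]}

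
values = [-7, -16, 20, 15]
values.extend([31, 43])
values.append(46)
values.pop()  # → 46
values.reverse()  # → [43, 31, 15, 20, -16, -7]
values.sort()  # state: [-16, -7, 15, 20, 31, 43]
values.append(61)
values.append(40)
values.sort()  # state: [-16, -7, 15, 20, 31, 40, 43, 61]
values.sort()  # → [-16, -7, 15, 20, 31, 40, 43, 61]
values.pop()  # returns 61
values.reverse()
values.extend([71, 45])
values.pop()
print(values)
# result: [43, 40, 31, 20, 15, -7, -16, 71]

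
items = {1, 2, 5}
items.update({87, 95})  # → {1, 2, 5, 87, 95}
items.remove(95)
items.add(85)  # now {1, 2, 5, 85, 87}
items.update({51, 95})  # {1, 2, 5, 51, 85, 87, 95}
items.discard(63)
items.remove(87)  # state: {1, 2, 5, 51, 85, 95}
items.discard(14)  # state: {1, 2, 5, 51, 85, 95}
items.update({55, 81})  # {1, 2, 5, 51, 55, 81, 85, 95}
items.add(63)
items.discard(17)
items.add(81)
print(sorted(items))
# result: [1, 2, 5, 51, 55, 63, 81, 85, 95]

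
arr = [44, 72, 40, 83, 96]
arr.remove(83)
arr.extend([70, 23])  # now [44, 72, 40, 96, 70, 23]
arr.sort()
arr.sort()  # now [23, 40, 44, 70, 72, 96]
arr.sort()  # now [23, 40, 44, 70, 72, 96]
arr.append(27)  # [23, 40, 44, 70, 72, 96, 27]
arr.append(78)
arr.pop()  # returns 78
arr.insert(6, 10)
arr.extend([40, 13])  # [23, 40, 44, 70, 72, 96, 10, 27, 40, 13]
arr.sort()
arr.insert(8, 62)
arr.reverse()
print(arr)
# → [96, 72, 62, 70, 44, 40, 40, 27, 23, 13, 10]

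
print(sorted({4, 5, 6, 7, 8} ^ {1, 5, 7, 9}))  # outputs [1, 4, 6, 8, 9]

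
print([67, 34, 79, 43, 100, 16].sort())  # None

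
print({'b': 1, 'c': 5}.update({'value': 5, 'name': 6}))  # None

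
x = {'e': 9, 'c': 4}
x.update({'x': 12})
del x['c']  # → {'e': 9, 'x': 12}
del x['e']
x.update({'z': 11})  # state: {'x': 12, 'z': 11}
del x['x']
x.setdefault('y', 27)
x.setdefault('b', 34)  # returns 34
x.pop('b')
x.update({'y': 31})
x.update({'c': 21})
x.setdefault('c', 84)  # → 21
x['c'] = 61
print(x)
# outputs {'z': 11, 'y': 31, 'c': 61}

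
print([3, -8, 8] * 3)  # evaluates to [3, -8, 8, 3, -8, 8, 3, -8, 8]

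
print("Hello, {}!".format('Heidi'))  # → Hello, Heidi!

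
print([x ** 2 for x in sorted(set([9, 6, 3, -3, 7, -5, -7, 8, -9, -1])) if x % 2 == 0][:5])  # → [36, 64]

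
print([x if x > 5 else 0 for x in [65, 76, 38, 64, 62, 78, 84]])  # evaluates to [65, 76, 38, 64, 62, 78, 84]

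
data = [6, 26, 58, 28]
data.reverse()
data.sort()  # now [6, 26, 28, 58]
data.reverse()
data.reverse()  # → [6, 26, 28, 58]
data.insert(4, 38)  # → [6, 26, 28, 58, 38]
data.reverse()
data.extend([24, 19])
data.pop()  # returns 19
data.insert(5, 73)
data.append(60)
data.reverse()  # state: [60, 24, 73, 6, 26, 28, 58, 38]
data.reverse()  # [38, 58, 28, 26, 6, 73, 24, 60]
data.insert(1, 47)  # [38, 47, 58, 28, 26, 6, 73, 24, 60]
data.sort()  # [6, 24, 26, 28, 38, 47, 58, 60, 73]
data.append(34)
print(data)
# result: [6, 24, 26, 28, 38, 47, 58, 60, 73, 34]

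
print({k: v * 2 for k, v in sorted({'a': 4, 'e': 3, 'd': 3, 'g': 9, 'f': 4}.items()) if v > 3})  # {'a': 8, 'f': 8, 'g': 18}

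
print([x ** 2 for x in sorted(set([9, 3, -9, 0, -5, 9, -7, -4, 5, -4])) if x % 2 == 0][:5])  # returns [16, 0]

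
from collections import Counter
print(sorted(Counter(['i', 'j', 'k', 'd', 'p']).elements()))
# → ['d', 'i', 'j', 'k', 'p']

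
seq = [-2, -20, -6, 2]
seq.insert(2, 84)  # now [-2, -20, 84, -6, 2]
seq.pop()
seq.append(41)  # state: [-2, -20, 84, -6, 41]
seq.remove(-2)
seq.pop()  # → 41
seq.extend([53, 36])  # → [-20, 84, -6, 53, 36]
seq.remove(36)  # [-20, 84, -6, 53]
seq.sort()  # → [-20, -6, 53, 84]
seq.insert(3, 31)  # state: [-20, -6, 53, 31, 84]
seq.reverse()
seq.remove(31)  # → [84, 53, -6, -20]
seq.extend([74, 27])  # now [84, 53, -6, -20, 74, 27]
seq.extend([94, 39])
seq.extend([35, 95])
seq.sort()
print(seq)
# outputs [-20, -6, 27, 35, 39, 53, 74, 84, 94, 95]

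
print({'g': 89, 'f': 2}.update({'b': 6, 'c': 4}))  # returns None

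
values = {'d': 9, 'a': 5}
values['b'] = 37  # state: {'d': 9, 'a': 5, 'b': 37}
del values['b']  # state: {'d': 9, 'a': 5}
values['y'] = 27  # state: {'d': 9, 'a': 5, 'y': 27}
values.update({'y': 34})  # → {'d': 9, 'a': 5, 'y': 34}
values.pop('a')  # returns 5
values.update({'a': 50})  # {'d': 9, 'y': 34, 'a': 50}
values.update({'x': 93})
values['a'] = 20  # {'d': 9, 'y': 34, 'a': 20, 'x': 93}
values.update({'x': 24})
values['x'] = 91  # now {'d': 9, 'y': 34, 'a': 20, 'x': 91}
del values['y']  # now {'d': 9, 'a': 20, 'x': 91}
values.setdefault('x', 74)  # 91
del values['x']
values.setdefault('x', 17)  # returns 17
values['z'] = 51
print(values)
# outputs {'d': 9, 'a': 20, 'x': 17, 'z': 51}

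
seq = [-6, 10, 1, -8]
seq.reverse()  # [-8, 1, 10, -6]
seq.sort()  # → [-8, -6, 1, 10]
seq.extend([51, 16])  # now [-8, -6, 1, 10, 51, 16]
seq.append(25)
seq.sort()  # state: [-8, -6, 1, 10, 16, 25, 51]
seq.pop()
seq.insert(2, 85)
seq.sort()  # [-8, -6, 1, 10, 16, 25, 85]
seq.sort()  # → [-8, -6, 1, 10, 16, 25, 85]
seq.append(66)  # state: [-8, -6, 1, 10, 16, 25, 85, 66]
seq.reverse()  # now [66, 85, 25, 16, 10, 1, -6, -8]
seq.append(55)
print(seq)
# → [66, 85, 25, 16, 10, 1, -6, -8, 55]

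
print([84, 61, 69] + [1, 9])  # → [84, 61, 69, 1, 9]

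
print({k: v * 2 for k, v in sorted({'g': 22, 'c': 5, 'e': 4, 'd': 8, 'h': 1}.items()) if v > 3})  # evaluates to {'c': 10, 'd': 16, 'e': 8, 'g': 44}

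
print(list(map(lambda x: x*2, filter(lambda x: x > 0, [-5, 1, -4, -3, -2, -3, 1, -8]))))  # [2, 2]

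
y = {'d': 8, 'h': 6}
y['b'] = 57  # {'d': 8, 'h': 6, 'b': 57}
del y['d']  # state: {'h': 6, 'b': 57}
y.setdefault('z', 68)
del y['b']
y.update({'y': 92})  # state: {'h': 6, 'z': 68, 'y': 92}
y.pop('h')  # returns 6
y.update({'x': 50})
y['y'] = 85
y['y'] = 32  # {'z': 68, 'y': 32, 'x': 50}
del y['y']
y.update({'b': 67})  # {'z': 68, 'x': 50, 'b': 67}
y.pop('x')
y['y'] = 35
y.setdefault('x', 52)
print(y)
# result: {'z': 68, 'b': 67, 'y': 35, 'x': 52}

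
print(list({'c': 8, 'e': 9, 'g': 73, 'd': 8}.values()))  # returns [8, 9, 73, 8]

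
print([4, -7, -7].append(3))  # None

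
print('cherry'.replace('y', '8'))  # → cherr8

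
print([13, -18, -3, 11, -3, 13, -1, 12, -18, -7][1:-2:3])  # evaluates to [-18, -3, 12]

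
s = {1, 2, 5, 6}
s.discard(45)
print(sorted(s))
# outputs [1, 2, 5, 6]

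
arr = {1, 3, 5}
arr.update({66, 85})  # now {1, 3, 5, 66, 85}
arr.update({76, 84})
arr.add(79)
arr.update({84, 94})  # {1, 3, 5, 66, 76, 79, 84, 85, 94}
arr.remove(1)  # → {3, 5, 66, 76, 79, 84, 85, 94}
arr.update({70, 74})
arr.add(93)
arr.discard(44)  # {3, 5, 66, 70, 74, 76, 79, 84, 85, 93, 94}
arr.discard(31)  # {3, 5, 66, 70, 74, 76, 79, 84, 85, 93, 94}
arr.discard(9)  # {3, 5, 66, 70, 74, 76, 79, 84, 85, 93, 94}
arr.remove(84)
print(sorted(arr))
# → [3, 5, 66, 70, 74, 76, 79, 85, 93, 94]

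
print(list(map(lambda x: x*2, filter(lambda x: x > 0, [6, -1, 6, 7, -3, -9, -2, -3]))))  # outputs [12, 12, 14]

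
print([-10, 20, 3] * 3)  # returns [-10, 20, 3, -10, 20, 3, -10, 20, 3]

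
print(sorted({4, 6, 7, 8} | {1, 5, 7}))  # [1, 4, 5, 6, 7, 8]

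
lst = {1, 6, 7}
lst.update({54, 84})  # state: {1, 6, 7, 54, 84}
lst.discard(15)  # {1, 6, 7, 54, 84}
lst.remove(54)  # {1, 6, 7, 84}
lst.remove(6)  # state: {1, 7, 84}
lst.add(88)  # {1, 7, 84, 88}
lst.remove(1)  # {7, 84, 88}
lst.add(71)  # {7, 71, 84, 88}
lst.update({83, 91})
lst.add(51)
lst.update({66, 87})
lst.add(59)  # {7, 51, 59, 66, 71, 83, 84, 87, 88, 91}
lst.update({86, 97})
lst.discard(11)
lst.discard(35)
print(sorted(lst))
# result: [7, 51, 59, 66, 71, 83, 84, 86, 87, 88, 91, 97]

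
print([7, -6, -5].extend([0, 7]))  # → None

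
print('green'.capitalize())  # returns Green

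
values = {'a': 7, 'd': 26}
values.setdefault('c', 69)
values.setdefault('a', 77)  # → 7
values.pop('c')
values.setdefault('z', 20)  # 20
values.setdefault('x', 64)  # 64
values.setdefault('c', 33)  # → 33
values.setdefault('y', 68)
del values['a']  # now {'d': 26, 'z': 20, 'x': 64, 'c': 33, 'y': 68}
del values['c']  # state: {'d': 26, 'z': 20, 'x': 64, 'y': 68}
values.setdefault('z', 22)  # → 20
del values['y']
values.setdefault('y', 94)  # 94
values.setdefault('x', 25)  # 64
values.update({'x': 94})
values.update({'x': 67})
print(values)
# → {'d': 26, 'z': 20, 'x': 67, 'y': 94}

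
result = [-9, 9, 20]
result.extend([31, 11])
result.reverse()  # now [11, 31, 20, 9, -9]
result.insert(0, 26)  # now [26, 11, 31, 20, 9, -9]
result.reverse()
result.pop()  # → 26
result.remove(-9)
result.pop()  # 11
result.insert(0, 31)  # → [31, 9, 20, 31]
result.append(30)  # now [31, 9, 20, 31, 30]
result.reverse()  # [30, 31, 20, 9, 31]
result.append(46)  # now [30, 31, 20, 9, 31, 46]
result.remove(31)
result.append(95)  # [30, 20, 9, 31, 46, 95]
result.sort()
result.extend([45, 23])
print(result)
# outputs [9, 20, 30, 31, 46, 95, 45, 23]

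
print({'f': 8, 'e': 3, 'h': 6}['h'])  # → 6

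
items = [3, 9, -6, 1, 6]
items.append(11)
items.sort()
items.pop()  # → 11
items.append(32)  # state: [-6, 1, 3, 6, 9, 32]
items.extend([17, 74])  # [-6, 1, 3, 6, 9, 32, 17, 74]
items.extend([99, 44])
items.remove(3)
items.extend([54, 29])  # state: [-6, 1, 6, 9, 32, 17, 74, 99, 44, 54, 29]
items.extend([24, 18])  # [-6, 1, 6, 9, 32, 17, 74, 99, 44, 54, 29, 24, 18]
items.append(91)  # [-6, 1, 6, 9, 32, 17, 74, 99, 44, 54, 29, 24, 18, 91]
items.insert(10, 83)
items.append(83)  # [-6, 1, 6, 9, 32, 17, 74, 99, 44, 54, 83, 29, 24, 18, 91, 83]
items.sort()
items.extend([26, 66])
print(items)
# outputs [-6, 1, 6, 9, 17, 18, 24, 29, 32, 44, 54, 74, 83, 83, 91, 99, 26, 66]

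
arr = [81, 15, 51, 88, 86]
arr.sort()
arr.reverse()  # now [88, 86, 81, 51, 15]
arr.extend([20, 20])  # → [88, 86, 81, 51, 15, 20, 20]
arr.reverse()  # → [20, 20, 15, 51, 81, 86, 88]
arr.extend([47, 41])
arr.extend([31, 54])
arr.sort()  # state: [15, 20, 20, 31, 41, 47, 51, 54, 81, 86, 88]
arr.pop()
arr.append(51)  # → [15, 20, 20, 31, 41, 47, 51, 54, 81, 86, 51]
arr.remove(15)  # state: [20, 20, 31, 41, 47, 51, 54, 81, 86, 51]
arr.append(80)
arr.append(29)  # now [20, 20, 31, 41, 47, 51, 54, 81, 86, 51, 80, 29]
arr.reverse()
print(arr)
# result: [29, 80, 51, 86, 81, 54, 51, 47, 41, 31, 20, 20]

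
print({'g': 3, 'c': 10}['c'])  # 10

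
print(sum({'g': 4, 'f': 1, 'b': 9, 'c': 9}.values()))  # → 23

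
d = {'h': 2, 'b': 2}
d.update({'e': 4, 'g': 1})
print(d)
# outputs {'h': 2, 'b': 2, 'e': 4, 'g': 1}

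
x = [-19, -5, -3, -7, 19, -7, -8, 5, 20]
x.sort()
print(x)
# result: [-19, -8, -7, -7, -5, -3, 5, 19, 20]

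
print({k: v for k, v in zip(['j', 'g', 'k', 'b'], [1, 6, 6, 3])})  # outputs {'j': 1, 'g': 6, 'k': 6, 'b': 3}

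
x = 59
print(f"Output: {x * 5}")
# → Output: 295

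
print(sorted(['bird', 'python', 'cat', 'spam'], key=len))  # ['cat', 'bird', 'spam', 'python']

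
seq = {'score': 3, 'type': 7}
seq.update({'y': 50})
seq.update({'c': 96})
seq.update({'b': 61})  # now {'score': 3, 'type': 7, 'y': 50, 'c': 96, 'b': 61}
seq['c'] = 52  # {'score': 3, 'type': 7, 'y': 50, 'c': 52, 'b': 61}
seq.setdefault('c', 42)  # 52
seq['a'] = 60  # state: {'score': 3, 'type': 7, 'y': 50, 'c': 52, 'b': 61, 'a': 60}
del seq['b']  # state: {'score': 3, 'type': 7, 'y': 50, 'c': 52, 'a': 60}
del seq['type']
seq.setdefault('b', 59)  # 59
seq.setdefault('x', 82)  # 82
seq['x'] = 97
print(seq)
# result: {'score': 3, 'y': 50, 'c': 52, 'a': 60, 'b': 59, 'x': 97}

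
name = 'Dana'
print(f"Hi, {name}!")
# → Hi, Dana!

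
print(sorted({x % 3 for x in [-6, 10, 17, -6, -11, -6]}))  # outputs [0, 1, 2]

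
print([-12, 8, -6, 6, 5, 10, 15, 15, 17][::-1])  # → [17, 15, 15, 10, 5, 6, -6, 8, -12]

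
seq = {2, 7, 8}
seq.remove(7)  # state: {2, 8}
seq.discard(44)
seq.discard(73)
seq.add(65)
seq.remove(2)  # {8, 65}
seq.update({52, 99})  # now {8, 52, 65, 99}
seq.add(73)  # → {8, 52, 65, 73, 99}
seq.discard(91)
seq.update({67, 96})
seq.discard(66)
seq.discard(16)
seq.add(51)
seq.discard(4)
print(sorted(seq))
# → [8, 51, 52, 65, 67, 73, 96, 99]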